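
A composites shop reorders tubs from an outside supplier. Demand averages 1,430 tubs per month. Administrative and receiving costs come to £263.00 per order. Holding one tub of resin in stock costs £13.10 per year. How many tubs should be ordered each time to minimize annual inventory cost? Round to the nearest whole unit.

Annual demand D = 1,430 × 12 = 17,160.
EOQ = √(2DS / H) = √(2 × 17,160 × 263 / 13.1).
= √(9,026,160 / 13.1) = √689,019.8473 ≈ 830.072.

Q* ≈ 830 tubs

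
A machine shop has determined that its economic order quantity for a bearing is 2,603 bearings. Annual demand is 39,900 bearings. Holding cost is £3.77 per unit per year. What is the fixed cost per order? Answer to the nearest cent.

Squaring Q* = √(2DS/H) gives Q*² = 2DS/H.
From Q* = √(2DS/H): S = Q*²H / (2D) = 2,603² × 3.77 / (2 × 39,900) = 320.1008.

S ≈ £320.10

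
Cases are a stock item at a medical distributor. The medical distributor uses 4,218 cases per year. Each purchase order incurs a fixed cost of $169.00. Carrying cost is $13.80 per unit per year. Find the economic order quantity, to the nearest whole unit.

Q* ≈ 321 cases

EOQ = √(2DS / H) = √(2 × 4,218 × 169 / 13.8).
= √(1,425,684 / 13.8) = √103,310.4348 ≈ 321.419.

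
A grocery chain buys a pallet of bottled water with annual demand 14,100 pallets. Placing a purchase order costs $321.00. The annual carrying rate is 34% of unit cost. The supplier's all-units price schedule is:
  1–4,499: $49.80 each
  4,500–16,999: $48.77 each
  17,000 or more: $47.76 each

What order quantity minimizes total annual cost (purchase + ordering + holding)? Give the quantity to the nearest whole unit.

Q* ≈ 731 pallets

Holding cost per unit per year at price C is H = 0.34·C.
Candidates are each tier's EOQ (if it falls in that tier) and each price-break quantity.
EOQ at $49.80 = 731.2 (feasible in tier 1): TC = 14,100×$49.80 + (14,100/731.2)×321 + (731.2/2)×0.34×$49.80 = $714,560.30.
EOQ at $48.77 = 738.9 < 4500, so use break Q=4500: TC = 14,100×$48.77 + (14,100/4500.0)×321 + (4500.0/2)×0.34×$48.77 = $725,971.85.
EOQ at $47.76 = 746.6 < 17000, so use break Q=17000: TC = 14,100×$47.76 + (14,100/17000.0)×321 + (17000.0/2)×0.34×$47.76 = $811,708.64.
Lowest total cost is $714,560.30 at Q = 731.2.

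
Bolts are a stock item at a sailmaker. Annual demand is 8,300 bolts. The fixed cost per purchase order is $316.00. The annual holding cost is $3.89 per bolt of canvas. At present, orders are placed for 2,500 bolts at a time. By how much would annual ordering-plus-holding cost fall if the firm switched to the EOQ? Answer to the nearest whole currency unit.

EOQ = √(2DS/H) = √(2 × 8,300 × 316 / 3.89) ≈ 1161.24.
Cost at Q* = (D/Q*)S + (Q*/2)H = √(2DSH) ≈ $4,517.23.
Cost at Q = 2,500: (8,300/2,500)×316 + (2,500/2)×3.89 = $1,049.12 + $4,862.50 = $5,911.62.
Excess = $5,911.62 − $4,517.23 = $1,394.39.

Extra cost ≈ $1,394 per year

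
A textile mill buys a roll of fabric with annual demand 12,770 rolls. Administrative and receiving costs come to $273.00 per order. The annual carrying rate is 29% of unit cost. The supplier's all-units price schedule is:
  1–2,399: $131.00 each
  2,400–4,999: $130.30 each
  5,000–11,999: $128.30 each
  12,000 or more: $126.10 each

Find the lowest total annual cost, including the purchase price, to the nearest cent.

Holding cost per unit per year at price C is H = 0.29·C.
Candidates are each tier's EOQ (if it falls in that tier) and each price-break quantity.
EOQ at $131.00 = 428.4 (feasible in tier 1): TC = 12,770×$131.00 + (12,770/428.4)×273 + (428.4/2)×0.29×$131.00 = $1,689,145.20.
EOQ at $130.30 = 429.6 < 2400, so use break Q=2400: TC = 12,770×$130.30 + (12,770/2400.0)×273 + (2400.0/2)×0.29×$130.30 = $1,710,727.99.
EOQ at $128.30 = 432.9 < 5000, so use break Q=5000: TC = 12,770×$128.30 + (12,770/5000.0)×273 + (5000.0/2)×0.29×$128.30 = $1,732,105.74.
EOQ at $126.10 = 436.7 < 12000, so use break Q=12000: TC = 12,770×$126.10 + (12,770/12000.0)×273 + (12000.0/2)×0.29×$126.10 = $1,830,001.52.
Lowest total cost among the candidates is at Q = 428.4.

TC* ≈ $1,689,145.20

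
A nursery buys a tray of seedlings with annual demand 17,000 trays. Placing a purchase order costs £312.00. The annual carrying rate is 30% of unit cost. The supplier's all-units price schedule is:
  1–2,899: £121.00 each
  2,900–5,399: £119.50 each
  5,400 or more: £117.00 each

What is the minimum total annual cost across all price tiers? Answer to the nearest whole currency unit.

Holding cost per unit per year at price C is H = 0.30·C.
For each price level, check whether its EOQ is feasible; otherwise the best quantity at that price is the breakpoint.
EOQ at £121.00 = 540.6 (feasible in tier 1): TC = 17,000×£121.00 + (17,000/540.6)×312 + (540.6/2)×0.30×£121.00 = £2,076,623.21.
EOQ at £119.50 = 544.0 < 2900, so use break Q=2900: TC = 17,000×£119.50 + (17,000/2900.0)×312 + (2900.0/2)×0.30×£119.50 = £2,085,311.47.
EOQ at £117.00 = 549.7 < 5400, so use break Q=5400: TC = 17,000×£117.00 + (17,000/5400.0)×312 + (5400.0/2)×0.30×£117.00 = £2,084,752.22.
Lowest total cost among the candidates is at Q = 540.6.

TC* ≈ £2,076,623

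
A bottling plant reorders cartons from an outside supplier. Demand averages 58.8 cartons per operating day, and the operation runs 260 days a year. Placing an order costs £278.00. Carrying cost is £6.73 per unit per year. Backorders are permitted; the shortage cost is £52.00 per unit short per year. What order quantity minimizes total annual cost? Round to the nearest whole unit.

Annual demand D = 58.8 × 260 = 15,288.
With planned backorders, Q* = √(2DS/H) · √((H+B)/B).
√(2DS/H) = √(2 × 15,288 × 278 / 6.73) = 1123.842.
√((H+B)/B) = √((6.73+52)/52) = 1.0627.
Q* ≈ 1194.355.

Q* ≈ 1,194 cartons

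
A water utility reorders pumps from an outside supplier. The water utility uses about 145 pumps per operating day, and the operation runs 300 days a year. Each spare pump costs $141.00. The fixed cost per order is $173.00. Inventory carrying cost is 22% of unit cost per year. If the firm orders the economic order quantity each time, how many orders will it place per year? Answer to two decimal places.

N ≈ 62.45 orders per year

Annual demand D = 145 × 300 = 43,500.
Holding cost H = 0.22 × $141.00 = $31.0200 per unit per year.
The optimal lot size = √(2DS/H) = √(2 × 43,500 × 173 / 31.02) ≈ 696.57.
Orders per year = D / Q* = 43,500 / 696.57 ≈ 62.449.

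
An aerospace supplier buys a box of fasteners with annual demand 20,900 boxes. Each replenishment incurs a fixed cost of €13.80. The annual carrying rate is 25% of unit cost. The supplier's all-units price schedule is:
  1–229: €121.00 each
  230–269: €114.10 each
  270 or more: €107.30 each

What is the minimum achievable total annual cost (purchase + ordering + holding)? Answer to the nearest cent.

TC* ≈ €2,247,259.60

Holding cost per unit per year at price C is H = 0.25·C.
Evaluate total cost at each tier's feasible EOQ or, if the EOQ is below the tier, at the tier's minimum quantity.
EOQ at €121.00 = 138.1 (feasible in tier 1): TC = 20,900×€121.00 + (20,900/138.1)×13.8 + (138.1/2)×0.25×€121.00 = €2,533,077.25.
EOQ at €114.10 = 142.2 < 230, so use break Q=230: TC = 20,900×€114.10 + (20,900/230.0)×13.8 + (230.0/2)×0.25×€114.10 = €2,389,224.38.
EOQ at €107.30 = 146.6 < 270, so use break Q=270: TC = 20,900×€107.30 + (20,900/270.0)×13.8 + (270.0/2)×0.25×€107.30 = €2,247,259.60.
Lowest total cost among the candidates is at Q = 270.0.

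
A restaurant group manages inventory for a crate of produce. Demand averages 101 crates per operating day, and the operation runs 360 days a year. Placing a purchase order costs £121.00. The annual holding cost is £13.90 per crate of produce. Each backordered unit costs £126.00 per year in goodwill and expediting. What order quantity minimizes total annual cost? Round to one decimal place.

Q* ≈ 838.4 crates

Annual demand D = 101 × 360 = 36,360.
With planned backorders, Q* = √(2DS/H) · √((H+B)/B).
√(2DS/H) = √(2 × 36,360 × 121 / 13.9) = 795.632.
√((H+B)/B) = √((13.9+126)/126) = 1.0537.
Q* ≈ 838.370.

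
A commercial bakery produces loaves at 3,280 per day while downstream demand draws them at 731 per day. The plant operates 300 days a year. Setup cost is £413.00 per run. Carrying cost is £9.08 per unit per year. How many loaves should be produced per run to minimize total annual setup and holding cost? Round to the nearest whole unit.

Q* ≈ 5,067 loaves

Annual demand D = 731 × 300 = 219,300.
Production build-up factor (1 − d/p) = 1 − 731/3,280 = 0.7771.
Q* = √(2DS / (H(1 − d/p))) = √(2 × 219,300 × 413 / (9.08 × 0.7771)).
= √(181,141,800 / 7.0564) ≈ 5066.621.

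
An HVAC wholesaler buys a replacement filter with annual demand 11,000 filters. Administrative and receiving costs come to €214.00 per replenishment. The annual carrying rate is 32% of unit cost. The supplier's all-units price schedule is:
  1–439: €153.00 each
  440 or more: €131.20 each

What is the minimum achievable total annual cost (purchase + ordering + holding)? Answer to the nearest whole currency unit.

TC* ≈ €1,457,786

Holding cost per unit per year at price C is H = 0.32·C.
Candidates are each tier's EOQ (if it falls in that tier) and each price-break quantity.
EOQ at €153.00 = 310.1 (feasible in tier 1): TC = 11,000×€153.00 + (11,000/310.1)×214 + (310.1/2)×0.32×€153.00 = €1,698,182.35.
EOQ at €131.20 = 334.9 < 440, so use break Q=440: TC = 11,000×€131.20 + (11,000/440.0)×214 + (440.0/2)×0.32×€131.20 = €1,457,786.48.
Lowest total cost among the candidates is at Q = 440.0.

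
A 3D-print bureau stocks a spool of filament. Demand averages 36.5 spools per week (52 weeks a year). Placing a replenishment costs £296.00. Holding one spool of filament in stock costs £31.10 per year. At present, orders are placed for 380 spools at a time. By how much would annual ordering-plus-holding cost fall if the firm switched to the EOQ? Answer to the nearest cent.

Annual demand D = 36.5 × 52 = 1,898.
EOQ = √(2DS/H) = √(2 × 1,898 × 296 / 31.1) ≈ 190.08.
Cost at Q* = (D/Q*)S + (Q*/2)H = √(2DSH) ≈ £5,911.38.
Cost at Q = 380: (1,898/380)×296 + (380/2)×31.1 = £1,478.44 + £5,909.00 = £7,387.44.
Excess = £7,387.44 − £5,911.38 = £1,476.06.

Extra cost ≈ £1,476.06 per year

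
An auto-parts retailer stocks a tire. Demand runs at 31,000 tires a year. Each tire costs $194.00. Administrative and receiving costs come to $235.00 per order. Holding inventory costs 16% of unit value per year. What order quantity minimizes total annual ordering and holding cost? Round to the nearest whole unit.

Q* ≈ 685 tires

Holding cost H = 0.16 × $194.00 = $31.0400 per unit per year.
EOQ = √(2DS / H) = √(2 × 31,000 × 235 / 31.04).
= √(14,570,000 / 31.04) = √469,394.3299 ≈ 685.124.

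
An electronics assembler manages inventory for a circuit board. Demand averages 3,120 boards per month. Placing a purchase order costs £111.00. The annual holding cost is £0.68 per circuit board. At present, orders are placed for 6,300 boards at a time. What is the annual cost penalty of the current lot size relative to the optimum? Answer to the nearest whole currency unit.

Extra cost ≈ £424 per year

Annual demand D = 3,120 × 12 = 37,440.
EOQ = √(2DS/H) = √(2 × 37,440 × 111 / 0.68) ≈ 3496.15.
Cost at Q* = (D/Q*)S + (Q*/2)H = √(2DSH) ≈ £2,377.38.
Cost at Q = 6,300: (37,440/6,300)×111 + (6,300/2)×0.68 = £659.66 + £2,142.00 = £2,801.66.
Excess = £2,801.66 − £2,377.38 = £424.28.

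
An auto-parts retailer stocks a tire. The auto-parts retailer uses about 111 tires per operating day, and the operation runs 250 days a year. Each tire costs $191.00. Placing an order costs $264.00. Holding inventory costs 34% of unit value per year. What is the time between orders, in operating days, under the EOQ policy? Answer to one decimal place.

T ≈ 4.3 days

Annual demand D = 111 × 250 = 27,750.
Holding cost H = 0.34 × $191.00 = $64.9400 per unit per year.
EOQ = √(2DS/H) = √(2 × 27,750 × 264 / 64.94) ≈ 475.00.
Cycle time = Q*/D × 250 = 475.00 / 27,750 × 250 ≈ 4.279 days.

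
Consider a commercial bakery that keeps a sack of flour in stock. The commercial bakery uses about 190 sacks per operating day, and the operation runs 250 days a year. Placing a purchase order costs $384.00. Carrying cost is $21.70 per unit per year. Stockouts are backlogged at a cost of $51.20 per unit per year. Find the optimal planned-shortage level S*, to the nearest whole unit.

Annual demand D = 190 × 250 = 47,500.
With planned backorders, Q* = √(2DS/H) · √((H+B)/B).
√(2DS/H) = √(2 × 47,500 × 384 / 21.7) = 1296.575.
√((H+B)/B) = √((21.7+51.2)/51.2) = 1.1932.
Q* ≈ 1547.128.
S* = Q* · H/(H+B) = 1547.128 × 21.7/72.9 ≈ 460.531.

S* ≈ 461 sacks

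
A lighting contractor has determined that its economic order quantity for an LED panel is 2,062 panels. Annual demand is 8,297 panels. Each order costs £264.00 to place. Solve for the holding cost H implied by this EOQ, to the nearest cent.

The basic EOQ model gives Q* = √(2DS/H); rearrange for the unknown.
From Q* = √(2DS/H): H = 2DS / Q*² = 2 × 8,297 × 264 / 2,062² = 1.0303.

H ≈ £1.03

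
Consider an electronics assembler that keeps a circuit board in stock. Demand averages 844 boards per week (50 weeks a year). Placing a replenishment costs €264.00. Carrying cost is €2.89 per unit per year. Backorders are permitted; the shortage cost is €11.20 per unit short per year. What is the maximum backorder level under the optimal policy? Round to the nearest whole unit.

Annual demand D = 844 × 50 = 42,200.
With planned backorders, Q* = √(2DS/H) · √((H+B)/B).
√(2DS/H) = √(2 × 42,200 × 264 / 2.89) = 2776.670.
√((H+B)/B) = √((2.89+11.2)/11.2) = 1.1216.
Q* ≈ 3114.374.
S* = Q* · H/(H+B) = 3114.374 × 2.89/14.09 ≈ 638.789.

S* ≈ 639 boards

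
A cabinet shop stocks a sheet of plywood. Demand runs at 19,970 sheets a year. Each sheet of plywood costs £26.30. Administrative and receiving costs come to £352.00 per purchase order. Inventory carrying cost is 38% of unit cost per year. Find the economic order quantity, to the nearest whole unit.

Holding cost H = 0.38 × £26.30 = £9.9940 per unit per year.
EOQ = √(2DS / H) = √(2 × 19,970 × 352 / 9.994).
= √(14,058,880 / 9.994) = √1,406,732.0392 ≈ 1186.057.

Q* ≈ 1,186 sheets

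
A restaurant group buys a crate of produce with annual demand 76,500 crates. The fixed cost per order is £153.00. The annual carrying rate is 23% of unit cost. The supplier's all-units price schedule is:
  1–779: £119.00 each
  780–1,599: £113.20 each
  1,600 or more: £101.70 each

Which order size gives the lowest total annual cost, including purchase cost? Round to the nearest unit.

Holding cost per unit per year at price C is H = 0.23·C.
For each price level, check whether its EOQ is feasible; otherwise the best quantity at that price is the breakpoint.
Tier 1 (£119.00): EOQ = 924.8 exceeds tier's upper bound 779, so this tier is dominated.
EOQ at £113.20 = 948.2 (feasible in tier 2): TC = 76,500×£113.20 + (76,500/948.2)×153 + (948.2/2)×0.23×£113.20 = £8,684,487.58.
EOQ at £101.70 = 1000.4 < 1600, so use break Q=1600: TC = 76,500×£101.70 + (76,500/1600.0)×153 + (1600.0/2)×0.23×£101.70 = £7,806,078.11.
Lowest total cost is £7,806,078.11 at Q = 1600.0.

Q* ≈ 1,600 crates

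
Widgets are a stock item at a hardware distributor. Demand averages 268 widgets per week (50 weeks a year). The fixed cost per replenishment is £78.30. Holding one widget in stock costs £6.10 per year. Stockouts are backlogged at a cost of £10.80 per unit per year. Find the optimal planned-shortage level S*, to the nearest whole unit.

Annual demand D = 268 × 50 = 13,400.
With planned backorders, Q* = √(2DS/H) · √((H+B)/B).
√(2DS/H) = √(2 × 13,400 × 78.3 / 6.1) = 586.521.
√((H+B)/B) = √((6.1+10.8)/10.8) = 1.2509.
Q* ≈ 733.694.
S* = Q* · H/(H+B) = 733.694 × 6.1/16.9 ≈ 264.824.

S* ≈ 265 widgets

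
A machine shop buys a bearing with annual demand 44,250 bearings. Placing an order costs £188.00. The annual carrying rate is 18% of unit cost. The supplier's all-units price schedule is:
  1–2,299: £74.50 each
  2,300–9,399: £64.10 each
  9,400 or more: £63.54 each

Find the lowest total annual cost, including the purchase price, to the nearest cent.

Holding cost per unit per year at price C is H = 0.18·C.
For each price level, check whether its EOQ is feasible; otherwise the best quantity at that price is the breakpoint.
EOQ at £74.50 = 1113.9 (feasible in tier 1): TC = 44,250×£74.50 + (44,250/1113.9)×188 + (1113.9/2)×0.18×£74.50 = £3,311,562.05.
EOQ at £64.10 = 1200.8 < 2300, so use break Q=2300: TC = 44,250×£64.10 + (44,250/2300.0)×188 + (2300.0/2)×0.18×£64.10 = £2,853,310.66.
EOQ at £63.54 = 1206.1 < 9400, so use break Q=9400: TC = 44,250×£63.54 + (44,250/9400.0)×188 + (9400.0/2)×0.18×£63.54 = £2,866,284.84.
Lowest total cost among the candidates is at Q = 2300.0.

TC* ≈ £2,853,310.66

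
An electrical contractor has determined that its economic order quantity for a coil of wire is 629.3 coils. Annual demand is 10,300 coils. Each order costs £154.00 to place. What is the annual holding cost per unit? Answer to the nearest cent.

Invert the EOQ relation Q*² = 2DS/H.
From Q* = √(2DS/H): H = 2DS / Q*² = 2 × 10,300 × 154 / 629.3² = 8.0107.

H ≈ £8.01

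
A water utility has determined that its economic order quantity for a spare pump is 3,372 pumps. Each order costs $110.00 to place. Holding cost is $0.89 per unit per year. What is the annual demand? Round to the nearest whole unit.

Squaring Q* = √(2DS/H) gives Q*² = 2DS/H.
From Q* = √(2DS/H): D = Q*²H / (2S) = 3,372² × 0.89 / (2 × 110) = 45998.372.

D ≈ 45,998 pumps per year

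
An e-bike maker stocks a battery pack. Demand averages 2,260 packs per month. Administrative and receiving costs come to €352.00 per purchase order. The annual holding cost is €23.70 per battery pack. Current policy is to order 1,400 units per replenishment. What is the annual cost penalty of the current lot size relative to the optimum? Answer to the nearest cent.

Extra cost ≈ €2,136.89 per year

Annual demand D = 2,260 × 12 = 27,120.
EOQ = √(2DS/H) = √(2 × 27,120 × 352 / 23.7) ≈ 897.55.
Cost at Q* = (D/Q*)S + (Q*/2)H = √(2DSH) ≈ €21,271.85.
Cost at Q = 1,400: (27,120/1,400)×352 + (1,400/2)×23.7 = €6,818.74 + €16,590.00 = €23,408.74.
Excess = €23,408.74 − €21,271.85 = €2,136.89.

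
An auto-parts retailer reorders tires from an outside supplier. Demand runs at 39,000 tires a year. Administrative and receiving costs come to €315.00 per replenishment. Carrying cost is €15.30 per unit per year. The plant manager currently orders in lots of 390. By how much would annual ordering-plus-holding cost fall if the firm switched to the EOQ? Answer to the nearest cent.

EOQ = √(2DS/H) = √(2 × 39,000 × 315 / 15.3) ≈ 1267.23.
Cost at Q* = (D/Q*)S + (Q*/2)H = √(2DSH) ≈ €19,388.68.
Cost at Q = 390: (39,000/390)×315 + (390/2)×15.3 = €31,500.00 + €2,983.50 = €34,483.50.
Excess = €34,483.50 − €19,388.68 = €15,094.82.

Extra cost ≈ €15,094.82 per year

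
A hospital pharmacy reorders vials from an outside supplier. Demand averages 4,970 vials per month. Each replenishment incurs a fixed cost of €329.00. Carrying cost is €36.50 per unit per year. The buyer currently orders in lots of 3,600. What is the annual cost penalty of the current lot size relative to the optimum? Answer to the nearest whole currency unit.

Extra cost ≈ €33,304 per year

Annual demand D = 4,970 × 12 = 59,640.
EOQ = √(2DS/H) = √(2 × 59,640 × 329 / 36.5) ≈ 1036.90.
Cost at Q* = (D/Q*)S + (Q*/2)H = √(2DSH) ≈ €37,846.72.
Cost at Q = 3,600: (59,640/3,600)×329 + (3,600/2)×36.5 = €5,450.43 + €65,700.00 = €71,150.43.
Excess = €71,150.43 − €37,846.72 = €33,303.72.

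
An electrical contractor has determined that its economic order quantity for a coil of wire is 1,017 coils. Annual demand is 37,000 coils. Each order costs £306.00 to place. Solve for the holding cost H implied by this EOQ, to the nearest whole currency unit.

H ≈ £22

Squaring Q* = √(2DS/H) gives Q*² = 2DS/H.
From Q* = √(2DS/H): H = 2DS / Q*² = 2 × 37,000 × 306 / 1,017² = 21.8933.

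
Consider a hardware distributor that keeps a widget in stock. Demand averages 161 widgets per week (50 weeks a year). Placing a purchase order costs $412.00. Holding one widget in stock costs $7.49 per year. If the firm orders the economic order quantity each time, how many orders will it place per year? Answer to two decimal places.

Annual demand D = 161 × 50 = 8,050.
Q* = √(2DS/H) = √(2 × 8,050 × 412 / 7.49) ≈ 941.07.
Orders per year = D / Q* = 8,050 / 941.07 ≈ 8.554.

N ≈ 8.55 orders per year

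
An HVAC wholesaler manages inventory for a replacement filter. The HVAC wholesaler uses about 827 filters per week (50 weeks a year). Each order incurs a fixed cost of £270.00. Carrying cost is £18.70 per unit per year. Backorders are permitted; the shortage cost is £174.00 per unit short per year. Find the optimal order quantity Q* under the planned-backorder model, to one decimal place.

Q* ≈ 1,150.0 filters

Annual demand D = 827 × 50 = 41,350.
With planned backorders, Q* = √(2DS/H) · √((H+B)/B).
√(2DS/H) = √(2 × 41,350 × 270 / 18.7) = 1092.732.
√((H+B)/B) = √((18.7+174)/174) = 1.0524.
Q* ≈ 1149.953.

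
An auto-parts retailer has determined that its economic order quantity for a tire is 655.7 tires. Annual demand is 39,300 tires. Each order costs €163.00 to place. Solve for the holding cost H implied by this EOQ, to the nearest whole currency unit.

H ≈ €30

Squaring Q* = √(2DS/H) gives Q*² = 2DS/H.
From Q* = √(2DS/H): H = 2DS / Q*² = 2 × 39,300 × 163 / 655.7² = 29.7989.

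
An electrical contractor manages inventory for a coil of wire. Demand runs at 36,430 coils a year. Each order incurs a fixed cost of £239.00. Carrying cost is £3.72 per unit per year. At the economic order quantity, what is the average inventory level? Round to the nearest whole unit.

Average inventory ≈ 1,082 coils

The optimal lot size = √(2DS/H) = √(2 × 36,430 × 239 / 3.72) ≈ 2163.58.
Average inventory = Q*/2 ≈ 2163.58 / 2 = 1081.788.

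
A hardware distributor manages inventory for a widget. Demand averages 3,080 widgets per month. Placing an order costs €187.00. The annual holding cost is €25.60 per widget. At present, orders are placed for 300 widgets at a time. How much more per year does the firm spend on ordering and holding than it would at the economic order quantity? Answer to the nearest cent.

Extra cost ≈ €8,066.97 per year

Annual demand D = 3,080 × 12 = 36,960.
EOQ = √(2DS/H) = √(2 × 36,960 × 187 / 25.6) ≈ 734.82.
Cost at Q* = (D/Q*)S + (Q*/2)H = √(2DSH) ≈ €18,811.43.
Cost at Q = 300: (36,960/300)×187 + (300/2)×25.6 = €23,038.40 + €3,840.00 = €26,878.40.
Excess = €26,878.40 − €18,811.43 = €8,066.97.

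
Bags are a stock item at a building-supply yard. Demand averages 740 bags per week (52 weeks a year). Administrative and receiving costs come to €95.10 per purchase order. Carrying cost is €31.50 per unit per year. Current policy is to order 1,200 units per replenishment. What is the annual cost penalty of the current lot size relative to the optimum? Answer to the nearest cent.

Extra cost ≈ €6,765.82 per year

Annual demand D = 740 × 52 = 38,480.
EOQ = √(2DS/H) = √(2 × 38,480 × 95.1 / 31.5) ≈ 482.02.
Cost at Q* = (D/Q*)S + (Q*/2)H = √(2DSH) ≈ €15,183.72.
Cost at Q = 1,200: (38,480/1,200)×95.1 + (1,200/2)×31.5 = €3,049.54 + €18,900.00 = €21,949.54.
Excess = €21,949.54 − €15,183.72 = €6,765.82.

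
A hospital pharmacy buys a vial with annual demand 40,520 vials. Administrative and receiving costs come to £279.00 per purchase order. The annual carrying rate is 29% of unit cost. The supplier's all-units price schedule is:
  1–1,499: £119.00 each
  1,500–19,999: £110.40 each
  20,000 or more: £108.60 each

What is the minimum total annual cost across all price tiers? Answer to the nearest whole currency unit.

TC* ≈ £4,504,957

Holding cost per unit per year at price C is H = 0.29·C.
For each price level, check whether its EOQ is feasible; otherwise the best quantity at that price is the breakpoint.
EOQ at £119.00 = 809.4 (feasible in tier 1): TC = 40,520×£119.00 + (40,520/809.4)×279 + (809.4/2)×0.29×£119.00 = £4,849,813.43.
EOQ at £110.40 = 840.4 < 1500, so use break Q=1500: TC = 40,520×£110.40 + (40,520/1500.0)×279 + (1500.0/2)×0.29×£110.40 = £4,504,956.72.
EOQ at £108.60 = 847.3 < 20000, so use break Q=20000: TC = 40,520×£108.60 + (40,520/20000.0)×279 + (20000.0/2)×0.29×£108.60 = £4,715,977.25.
Lowest total cost among the candidates is at Q = 1500.0.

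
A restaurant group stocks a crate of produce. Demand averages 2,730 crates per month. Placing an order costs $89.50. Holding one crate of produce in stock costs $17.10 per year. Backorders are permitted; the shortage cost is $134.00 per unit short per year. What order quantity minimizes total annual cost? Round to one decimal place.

Q* ≈ 621.8 crates

Annual demand D = 2,730 × 12 = 32,760.
With planned backorders, Q* = √(2DS/H) · √((H+B)/B).
√(2DS/H) = √(2 × 32,760 × 89.5 / 17.1) = 585.599.
√((H+B)/B) = √((17.1+134)/134) = 1.0619.
Q* ≈ 621.842.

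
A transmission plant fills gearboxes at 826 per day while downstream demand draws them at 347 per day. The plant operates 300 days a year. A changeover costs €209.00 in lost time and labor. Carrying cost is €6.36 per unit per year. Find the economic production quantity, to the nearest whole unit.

Annual demand D = 347 × 300 = 104,100.
Production build-up factor (1 − d/p) = 1 − 347/826 = 0.5799.
Q* = √(2DS / (H(1 − d/p))) = √(2 × 104,100 × 209 / (6.36 × 0.5799)).
= √(43,513,800 / 3.6882) ≈ 3434.846.

Q* ≈ 3,435 gearboxes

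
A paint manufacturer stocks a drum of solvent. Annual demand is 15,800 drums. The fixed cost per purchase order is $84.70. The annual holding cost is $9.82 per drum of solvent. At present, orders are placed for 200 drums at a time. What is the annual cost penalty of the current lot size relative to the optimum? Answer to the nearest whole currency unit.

Extra cost ≈ $2,547 per year

EOQ = √(2DS/H) = √(2 × 15,800 × 84.7 / 9.82) ≈ 522.07.
Cost at Q* = (D/Q*)S + (Q*/2)H = √(2DSH) ≈ $5,126.74.
Cost at Q = 200: (15,800/200)×84.7 + (200/2)×9.82 = $6,691.30 + $982.00 = $7,673.30.
Excess = $7,673.30 − $5,126.74 = $2,546.56.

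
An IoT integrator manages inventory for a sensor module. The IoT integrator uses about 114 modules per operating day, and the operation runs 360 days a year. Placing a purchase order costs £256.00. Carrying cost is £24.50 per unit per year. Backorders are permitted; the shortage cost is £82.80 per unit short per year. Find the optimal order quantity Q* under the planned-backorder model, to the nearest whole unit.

Q* ≈ 1,054 modules

Annual demand D = 114 × 360 = 41,040.
With planned backorders, Q* = √(2DS/H) · √((H+B)/B).
√(2DS/H) = √(2 × 41,040 × 256 / 24.5) = 926.095.
√((H+B)/B) = √((24.5+82.8)/82.8) = 1.1384.
Q* ≈ 1054.242.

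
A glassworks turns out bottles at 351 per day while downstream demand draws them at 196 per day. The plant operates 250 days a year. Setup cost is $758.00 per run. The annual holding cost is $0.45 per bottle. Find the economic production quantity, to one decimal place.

Annual demand D = 196 × 250 = 49,000.
Production build-up factor (1 − d/p) = 1 − 196/351 = 0.4416.
Q* = √(2DS / (H(1 − d/p))) = √(2 × 49,000 × 758 / (0.45 × 0.4416)).
= √(74,284,000 / 0.1987) ≈ 19334.328.

Q* ≈ 19,334.3 bottles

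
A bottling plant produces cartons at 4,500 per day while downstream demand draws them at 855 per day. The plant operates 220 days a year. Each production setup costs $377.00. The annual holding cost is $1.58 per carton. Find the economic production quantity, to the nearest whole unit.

Annual demand D = 855 × 220 = 188,100.
Production build-up factor (1 − d/p) = 1 − 855/4,500 = 0.8100.
Q* = √(2DS / (H(1 − d/p))) = √(2 × 188,100 × 377 / (1.58 × 0.8100)).
= √(141,827,400 / 1.2798) ≈ 10527.107.

Q* ≈ 10,527 cartons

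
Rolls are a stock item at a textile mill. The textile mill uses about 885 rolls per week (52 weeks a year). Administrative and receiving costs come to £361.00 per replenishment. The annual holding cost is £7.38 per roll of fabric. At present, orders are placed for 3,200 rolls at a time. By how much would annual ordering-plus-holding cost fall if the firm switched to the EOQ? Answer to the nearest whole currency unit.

Extra cost ≈ £1,340 per year

Annual demand D = 885 × 52 = 46,020.
EOQ = √(2DS/H) = √(2 × 46,020 × 361 / 7.38) ≈ 2121.85.
Cost at Q* = (D/Q*)S + (Q*/2)H = √(2DSH) ≈ £15,659.22.
Cost at Q = 3,200: (46,020/3,200)×361 + (3,200/2)×7.38 = £5,191.63 + £11,808.00 = £16,999.63.
Excess = £16,999.63 − £15,659.22 = £1,340.41.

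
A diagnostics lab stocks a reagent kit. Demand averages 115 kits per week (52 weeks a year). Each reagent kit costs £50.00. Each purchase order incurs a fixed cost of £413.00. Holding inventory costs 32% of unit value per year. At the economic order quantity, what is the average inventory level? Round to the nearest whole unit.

Average inventory ≈ 278 kits

Annual demand D = 115 × 52 = 5,980.
Holding cost H = 0.32 × £50.00 = £16.0000 per unit per year.
Q* = √(2DS/H) = √(2 × 5,980 × 413 / 16) ≈ 555.62.
Average inventory = Q*/2 ≈ 555.62 / 2 = 277.812.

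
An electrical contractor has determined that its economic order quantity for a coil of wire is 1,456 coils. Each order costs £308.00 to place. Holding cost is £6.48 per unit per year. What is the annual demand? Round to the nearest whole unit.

Invert the EOQ relation Q*² = 2DS/H.
From Q* = √(2DS/H): D = Q*²H / (2S) = 1,456² × 6.48 / (2 × 308) = 22300.625.

D ≈ 22,301 coils per year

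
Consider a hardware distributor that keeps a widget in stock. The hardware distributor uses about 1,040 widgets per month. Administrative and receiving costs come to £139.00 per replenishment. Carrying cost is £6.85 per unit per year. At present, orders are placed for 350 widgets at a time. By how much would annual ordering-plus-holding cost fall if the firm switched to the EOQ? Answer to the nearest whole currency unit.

Annual demand D = 1,040 × 12 = 12,480.
EOQ = √(2DS/H) = √(2 × 12,480 × 139 / 6.85) ≈ 711.68.
Cost at Q* = (D/Q*)S + (Q*/2)H = √(2DSH) ≈ £4,875.00.
Cost at Q = 350: (12,480/350)×139 + (350/2)×6.85 = £4,956.34 + £1,198.75 = £6,155.09.
Excess = £6,155.09 − £4,875.00 = £1,280.09.

Extra cost ≈ £1,280 per year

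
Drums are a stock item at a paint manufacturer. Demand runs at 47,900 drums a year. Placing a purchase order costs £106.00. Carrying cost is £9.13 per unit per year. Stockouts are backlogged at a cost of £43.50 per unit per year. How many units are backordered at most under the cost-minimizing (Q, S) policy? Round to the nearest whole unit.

S* ≈ 201 drums

With planned backorders, Q* = √(2DS/H) · √((H+B)/B).
√(2DS/H) = √(2 × 47,900 × 106 / 9.13) = 1054.630.
√((H+B)/B) = √((9.13+43.5)/43.5) = 1.0999.
Q* ≈ 1160.038.
S* = Q* · H/(H+B) = 1160.038 × 9.13/52.63 ≈ 201.238.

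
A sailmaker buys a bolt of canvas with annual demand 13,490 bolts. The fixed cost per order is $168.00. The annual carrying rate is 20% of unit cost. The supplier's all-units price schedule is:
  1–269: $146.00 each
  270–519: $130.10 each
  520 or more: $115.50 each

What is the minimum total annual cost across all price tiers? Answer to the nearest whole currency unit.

Holding cost per unit per year at price C is H = 0.20·C.
Candidates are each tier's EOQ (if it falls in that tier) and each price-break quantity.
Tier 1 ($146.00): EOQ = 394.0 exceeds tier's upper bound 269, so this tier is dominated.
EOQ at $130.10 = 417.4 (feasible in tier 2): TC = 13,490×$130.10 + (13,490/417.4)×168 + (417.4/2)×0.20×$130.10 = $1,765,908.99.
EOQ at $115.50 = 443.0 < 520, so use break Q=520: TC = 13,490×$115.50 + (13,490/520.0)×168 + (520.0/2)×0.20×$115.50 = $1,568,459.31.
Lowest total cost among the candidates is at Q = 520.0.

TC* ≈ $1,568,459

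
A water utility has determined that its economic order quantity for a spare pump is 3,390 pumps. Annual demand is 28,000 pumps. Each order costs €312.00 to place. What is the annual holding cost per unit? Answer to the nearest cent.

H ≈ €1.52

The basic EOQ model gives Q* = √(2DS/H); rearrange for the unknown.
From Q* = √(2DS/H): H = 2DS / Q*² = 2 × 28,000 × 312 / 3,390² = 1.5203.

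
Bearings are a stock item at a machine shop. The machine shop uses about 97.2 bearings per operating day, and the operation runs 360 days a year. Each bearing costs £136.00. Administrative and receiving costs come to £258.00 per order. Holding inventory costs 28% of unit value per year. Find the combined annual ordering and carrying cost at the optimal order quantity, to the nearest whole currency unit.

Annual demand D = 97.2 × 360 = 34,992.
Holding cost H = 0.28 × £136.00 = £38.0800 per unit per year.
The optimal lot size = √(2DS/H) = √(2 × 34,992 × 258 / 38.08) ≈ 688.59.
At the optimum the two cost components are equal, so total cost = 2·(Q*/2)H = Q*·H.
Minimum total = √(2DSH) = √(2 × 34,992 × 258 × 38.08) ≈ 26221.510.

TC* ≈ £26,222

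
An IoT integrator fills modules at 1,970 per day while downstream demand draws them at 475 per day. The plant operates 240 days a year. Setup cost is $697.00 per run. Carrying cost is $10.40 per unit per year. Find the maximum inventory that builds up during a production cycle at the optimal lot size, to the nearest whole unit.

Annual demand D = 475 × 240 = 114,000.
Production build-up factor (1 − d/p) = 1 − 475/1,970 = 0.7589.
Q* = √(2DS / (H(1 − d/p))) = √(2 × 114,000 × 697 / (10.4 × 0.7589)).
= √(158,916,000 / 7.8924) ≈ 4487.244.
Maximum inventory = Q*(1 − d/p) = 4487.244 × 0.7589 ≈ 3405.294.

I_max ≈ 3,405 modules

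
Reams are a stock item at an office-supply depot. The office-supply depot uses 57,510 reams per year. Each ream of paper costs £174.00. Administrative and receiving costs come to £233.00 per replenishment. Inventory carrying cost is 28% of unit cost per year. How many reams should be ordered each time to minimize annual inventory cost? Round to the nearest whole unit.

Holding cost H = 0.28 × £174.00 = £48.7200 per unit per year.
EOQ = √(2DS / H) = √(2 × 57,510 × 233 / 48.72).
= √(26,799,660 / 48.72) = √550,075.1232 ≈ 741.670.

Q* ≈ 742 reams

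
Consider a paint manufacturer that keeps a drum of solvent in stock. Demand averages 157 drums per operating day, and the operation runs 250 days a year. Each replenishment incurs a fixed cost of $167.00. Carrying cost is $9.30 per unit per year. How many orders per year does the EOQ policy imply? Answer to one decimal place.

Annual demand D = 157 × 250 = 39,250.
The optimal lot size = √(2DS/H) = √(2 × 39,250 × 167 / 9.3) ≈ 1187.28.
Orders per year = D / Q* = 39,250 / 1187.28 ≈ 33.059.

N ≈ 33.1 orders per year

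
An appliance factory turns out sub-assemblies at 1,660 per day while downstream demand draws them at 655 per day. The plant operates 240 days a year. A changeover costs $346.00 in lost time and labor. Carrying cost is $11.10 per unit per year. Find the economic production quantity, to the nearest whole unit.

Annual demand D = 655 × 240 = 157,200.
Production build-up factor (1 − d/p) = 1 − 655/1,660 = 0.6054.
Q* = √(2DS / (H(1 − d/p))) = √(2 × 157,200 × 346 / (11.1 × 0.6054)).
= √(108,782,400 / 6.7202) ≈ 4023.360.

Q* ≈ 4,023 sub-assemblies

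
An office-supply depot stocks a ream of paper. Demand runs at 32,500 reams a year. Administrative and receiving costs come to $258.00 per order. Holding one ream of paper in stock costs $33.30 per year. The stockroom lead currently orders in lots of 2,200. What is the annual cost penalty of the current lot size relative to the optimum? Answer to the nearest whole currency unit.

EOQ = √(2DS/H) = √(2 × 32,500 × 258 / 33.3) ≈ 709.65.
Cost at Q* = (D/Q*)S + (Q*/2)H = √(2DSH) ≈ $23,631.36.
Cost at Q = 2,200: (32,500/2,200)×258 + (2,200/2)×33.3 = $3,811.36 + $36,630.00 = $40,441.36.
Excess = $40,441.36 − $23,631.36 = $16,810.01.

Extra cost ≈ $16,810 per year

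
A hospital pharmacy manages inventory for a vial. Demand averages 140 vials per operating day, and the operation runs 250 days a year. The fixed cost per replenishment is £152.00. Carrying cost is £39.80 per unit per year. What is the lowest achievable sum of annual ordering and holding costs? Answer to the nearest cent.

TC* ≈ £20,578.44

Annual demand D = 140 × 250 = 35,000.
EOQ = √(2DS/H) = √(2 × 35,000 × 152 / 39.8) ≈ 517.05.
At the optimum the two cost components are equal, so total cost = 2·(Q*/2)H = Q*·H.
Minimum total = √(2DSH) = √(2 × 35,000 × 152 × 39.8) ≈ 20578.435.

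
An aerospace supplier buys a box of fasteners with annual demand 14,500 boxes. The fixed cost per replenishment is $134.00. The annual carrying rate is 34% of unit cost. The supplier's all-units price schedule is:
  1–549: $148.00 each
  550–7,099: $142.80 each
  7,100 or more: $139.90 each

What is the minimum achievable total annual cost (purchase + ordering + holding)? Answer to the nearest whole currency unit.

TC* ≈ $2,087,485

Holding cost per unit per year at price C is H = 0.34·C.
Candidates are each tier's EOQ (if it falls in that tier) and each price-break quantity.
EOQ at $148.00 = 277.9 (feasible in tier 1): TC = 14,500×$148.00 + (14,500/277.9)×134 + (277.9/2)×0.34×$148.00 = $2,159,983.69.
EOQ at $142.80 = 282.9 < 550, so use break Q=550: TC = 14,500×$142.80 + (14,500/550.0)×134 + (550.0/2)×0.34×$142.80 = $2,087,484.53.
EOQ at $139.90 = 285.8 < 7100, so use break Q=7100: TC = 14,500×$139.90 + (14,500/7100.0)×134 + (7100.0/2)×0.34×$139.90 = $2,197,682.96.
Lowest total cost among the candidates is at Q = 550.0.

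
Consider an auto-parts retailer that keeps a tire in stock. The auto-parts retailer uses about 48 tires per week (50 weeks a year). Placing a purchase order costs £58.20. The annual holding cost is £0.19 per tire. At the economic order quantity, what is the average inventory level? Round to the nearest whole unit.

Average inventory ≈ 606 tires

Annual demand D = 48 × 50 = 2,400.
Q* = √(2DS/H) = √(2 × 2,400 × 58.2 / 0.19) ≈ 1212.57.
Average inventory = Q*/2 ≈ 1212.57 / 2 = 606.283.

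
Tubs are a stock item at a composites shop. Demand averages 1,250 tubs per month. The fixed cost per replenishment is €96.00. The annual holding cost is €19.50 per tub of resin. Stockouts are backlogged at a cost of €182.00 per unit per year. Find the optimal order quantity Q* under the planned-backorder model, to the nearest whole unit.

Q* ≈ 404 tubs

Annual demand D = 1,250 × 12 = 15,000.
With planned backorders, Q* = √(2DS/H) · √((H+B)/B).
√(2DS/H) = √(2 × 15,000 × 96 / 19.5) = 384.308.
√((H+B)/B) = √((19.5+182)/182) = 1.0522.
Q* ≈ 404.372.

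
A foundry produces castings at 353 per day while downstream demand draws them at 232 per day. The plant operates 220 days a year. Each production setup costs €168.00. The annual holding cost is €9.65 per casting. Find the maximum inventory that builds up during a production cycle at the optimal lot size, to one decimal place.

I_max ≈ 780.5 castings

Annual demand D = 232 × 220 = 51,040.
Production build-up factor (1 − d/p) = 1 − 232/353 = 0.3428.
Q* = √(2DS / (H(1 − d/p))) = √(2 × 51,040 × 168 / (9.65 × 0.3428)).
= √(17,149,440 / 3.3078) ≈ 2276.963.
Maximum inventory = Q*(1 − d/p) = 2276.963 × 0.3428 ≈ 780.489.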